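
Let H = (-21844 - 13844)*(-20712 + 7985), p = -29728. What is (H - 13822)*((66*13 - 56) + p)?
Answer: -13137823401804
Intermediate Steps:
H = 454201176 (H = -35688*(-12727) = 454201176)
(H - 13822)*((66*13 - 56) + p) = (454201176 - 13822)*((66*13 - 56) - 29728) = 454187354*((858 - 56) - 29728) = 454187354*(802 - 29728) = 454187354*(-28926) = -13137823401804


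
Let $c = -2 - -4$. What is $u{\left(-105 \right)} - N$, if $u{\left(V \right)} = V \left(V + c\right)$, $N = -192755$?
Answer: $203570$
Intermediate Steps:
$c = 2$ ($c = -2 + 4 = 2$)
$u{\left(V \right)} = V \left(2 + V\right)$ ($u{\left(V \right)} = V \left(V + 2\right) = V \left(2 + V\right)$)
$u{\left(-105 \right)} - N = - 105 \left(2 - 105\right) - -192755 = \left(-105\right) \left(-103\right) + 192755 = 10815 + 192755 = 203570$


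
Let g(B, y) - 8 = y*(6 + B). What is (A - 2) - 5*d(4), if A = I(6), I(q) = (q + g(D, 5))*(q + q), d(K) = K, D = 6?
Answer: 866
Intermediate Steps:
g(B, y) = 8 + y*(6 + B)
I(q) = 2*q*(68 + q) (I(q) = (q + (8 + 6*5 + 6*5))*(q + q) = (q + (8 + 30 + 30))*(2*q) = (q + 68)*(2*q) = (68 + q)*(2*q) = 2*q*(68 + q))
A = 888 (A = 2*6*(68 + 6) = 2*6*74 = 888)
(A - 2) - 5*d(4) = (888 - 2) - 5*4 = 886 - 20 = 866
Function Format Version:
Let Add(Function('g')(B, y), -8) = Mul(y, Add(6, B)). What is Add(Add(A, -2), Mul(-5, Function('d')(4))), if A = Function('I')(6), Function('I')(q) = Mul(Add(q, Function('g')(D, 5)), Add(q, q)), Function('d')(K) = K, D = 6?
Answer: 866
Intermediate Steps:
Function('g')(B, y) = Add(8, Mul(y, Add(6, B)))
Function('I')(q) = Mul(2, q, Add(68, q)) (Function('I')(q) = Mul(Add(q, Add(8, Mul(6, 5), Mul(6, 5))), Add(q, q)) = Mul(Add(q, Add(8, 30, 30)), Mul(2, q)) = Mul(Add(q, 68), Mul(2, q)) = Mul(Add(68, q), Mul(2, q)) = Mul(2, q, Add(68, q)))
A = 888 (A = Mul(2, 6, Add(68, 6)) = Mul(2, 6, 74) = 888)
Add(Add(A, -2), Mul(-5, Function('d')(4))) = Add(Add(888, -2), Mul(-5, 4)) = Add(886, -20) = 866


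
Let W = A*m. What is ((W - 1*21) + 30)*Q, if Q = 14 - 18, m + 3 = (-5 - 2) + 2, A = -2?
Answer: -100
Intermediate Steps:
m = -8 (m = -3 + ((-5 - 2) + 2) = -3 + (-7 + 2) = -3 - 5 = -8)
W = 16 (W = -2*(-8) = 16)
Q = -4
((W - 1*21) + 30)*Q = ((16 - 1*21) + 30)*(-4) = ((16 - 21) + 30)*(-4) = (-5 + 30)*(-4) = 25*(-4) = -100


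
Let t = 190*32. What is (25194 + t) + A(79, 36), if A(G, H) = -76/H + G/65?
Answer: 18294766/585 ≈ 31273.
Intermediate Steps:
A(G, H) = -76/H + G/65 (A(G, H) = -76/H + G*(1/65) = -76/H + G/65)
t = 6080
(25194 + t) + A(79, 36) = (25194 + 6080) + (-76/36 + (1/65)*79) = 31274 + (-76*1/36 + 79/65) = 31274 + (-19/9 + 79/65) = 31274 - 524/585 = 18294766/585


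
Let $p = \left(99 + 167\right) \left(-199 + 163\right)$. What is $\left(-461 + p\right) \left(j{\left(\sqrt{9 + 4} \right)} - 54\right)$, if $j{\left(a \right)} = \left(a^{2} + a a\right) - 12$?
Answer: $401480$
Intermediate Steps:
$j{\left(a \right)} = -12 + 2 a^{2}$ ($j{\left(a \right)} = \left(a^{2} + a^{2}\right) - 12 = 2 a^{2} - 12 = -12 + 2 a^{2}$)
$p = -9576$ ($p = 266 \left(-36\right) = -9576$)
$\left(-461 + p\right) \left(j{\left(\sqrt{9 + 4} \right)} - 54\right) = \left(-461 - 9576\right) \left(\left(-12 + 2 \left(\sqrt{9 + 4}\right)^{2}\right) - 54\right) = - 10037 \left(\left(-12 + 2 \left(\sqrt{13}\right)^{2}\right) + \left(-211 + 157\right)\right) = - 10037 \left(\left(-12 + 2 \cdot 13\right) - 54\right) = - 10037 \left(\left(-12 + 26\right) - 54\right) = - 10037 \left(14 - 54\right) = \left(-10037\right) \left(-40\right) = 401480$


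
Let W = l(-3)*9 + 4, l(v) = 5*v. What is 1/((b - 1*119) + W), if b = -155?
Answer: -1/405 ≈ -0.0024691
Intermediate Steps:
W = -131 (W = (5*(-3))*9 + 4 = -15*9 + 4 = -135 + 4 = -131)
1/((b - 1*119) + W) = 1/((-155 - 1*119) - 131) = 1/((-155 - 119) - 131) = 1/(-274 - 131) = 1/(-405) = -1/405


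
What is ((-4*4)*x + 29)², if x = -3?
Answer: 5929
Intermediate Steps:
((-4*4)*x + 29)² = (-4*4*(-3) + 29)² = (-16*(-3) + 29)² = (48 + 29)² = 77² = 5929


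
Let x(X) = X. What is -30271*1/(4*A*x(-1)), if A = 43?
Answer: 30271/172 ≈ 175.99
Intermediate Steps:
-30271*1/(4*A*x(-1)) = -30271/((4*43)*(-1)) = -30271/(172*(-1)) = -30271/(-172) = -30271*(-1/172) = 30271/172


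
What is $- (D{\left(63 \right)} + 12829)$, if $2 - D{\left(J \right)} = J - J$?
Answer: $-12831$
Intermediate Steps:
$D{\left(J \right)} = 2$ ($D{\left(J \right)} = 2 - \left(J - J\right) = 2 - 0 = 2 + 0 = 2$)
$- (D{\left(63 \right)} + 12829) = - (2 + 12829) = \left(-1\right) 12831 = -12831$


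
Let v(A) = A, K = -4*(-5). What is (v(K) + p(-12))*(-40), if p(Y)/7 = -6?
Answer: 880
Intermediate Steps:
K = 20
p(Y) = -42 (p(Y) = 7*(-6) = -42)
(v(K) + p(-12))*(-40) = (20 - 42)*(-40) = -22*(-40) = 880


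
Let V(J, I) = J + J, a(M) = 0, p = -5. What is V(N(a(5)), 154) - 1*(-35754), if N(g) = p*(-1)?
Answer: 35764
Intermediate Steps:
N(g) = 5 (N(g) = -5*(-1) = 5)
V(J, I) = 2*J
V(N(a(5)), 154) - 1*(-35754) = 2*5 - 1*(-35754) = 10 + 35754 = 35764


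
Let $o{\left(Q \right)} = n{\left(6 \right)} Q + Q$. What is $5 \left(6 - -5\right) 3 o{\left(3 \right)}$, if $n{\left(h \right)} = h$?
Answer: $3465$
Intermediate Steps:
$o{\left(Q \right)} = 7 Q$ ($o{\left(Q \right)} = 6 Q + Q = 7 Q$)
$5 \left(6 - -5\right) 3 o{\left(3 \right)} = 5 \left(6 - -5\right) 3 \cdot 7 \cdot 3 = 5 \left(6 + 5\right) 3 \cdot 21 = 5 \cdot 11 \cdot 3 \cdot 21 = 5 \cdot 33 \cdot 21 = 5 \cdot 693 = 3465$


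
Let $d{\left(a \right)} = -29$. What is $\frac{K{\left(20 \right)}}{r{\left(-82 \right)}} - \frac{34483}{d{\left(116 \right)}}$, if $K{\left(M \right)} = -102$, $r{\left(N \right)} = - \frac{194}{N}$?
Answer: $\frac{3223573}{2813} \approx 1146.0$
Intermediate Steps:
$\frac{K{\left(20 \right)}}{r{\left(-82 \right)}} - \frac{34483}{d{\left(116 \right)}} = - \frac{102}{\left(-194\right) \frac{1}{-82}} - \frac{34483}{-29} = - \frac{102}{\left(-194\right) \left(- \frac{1}{82}\right)} - - \frac{34483}{29} = - \frac{102}{\frac{97}{41}} + \frac{34483}{29} = \left(-102\right) \frac{41}{97} + \frac{34483}{29} = - \frac{4182}{97} + \frac{34483}{29} = \frac{3223573}{2813}$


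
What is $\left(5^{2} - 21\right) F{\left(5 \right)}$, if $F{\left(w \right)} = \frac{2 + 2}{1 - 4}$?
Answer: $- \frac{16}{3} \approx -5.3333$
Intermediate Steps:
$F{\left(w \right)} = - \frac{4}{3}$ ($F{\left(w \right)} = \frac{4}{-3} = 4 \left(- \frac{1}{3}\right) = - \frac{4}{3}$)
$\left(5^{2} - 21\right) F{\left(5 \right)} = \left(5^{2} - 21\right) \left(- \frac{4}{3}\right) = \left(25 - 21\right) \left(- \frac{4}{3}\right) = 4 \left(- \frac{4}{3}\right) = - \frac{16}{3}$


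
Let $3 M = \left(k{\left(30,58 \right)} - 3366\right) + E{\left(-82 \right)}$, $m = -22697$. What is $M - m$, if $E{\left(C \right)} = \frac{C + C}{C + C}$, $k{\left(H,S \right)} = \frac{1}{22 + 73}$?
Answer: $\frac{2049657}{95} \approx 21575.0$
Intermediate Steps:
$k{\left(H,S \right)} = \frac{1}{95}$
$E{\left(C \right)} = 1$ ($E{\left(C \right)} = \frac{2 C}{2 C} = 2 C \frac{1}{2 C} = 1$)
$M = - \frac{106558}{95}$ ($M = \frac{\left(\frac{1}{95} - 3366\right) + 1}{3} = \frac{- \frac{319769}{95} + 1}{3} = \frac{1}{3} \left(- \frac{319674}{95}\right) = - \frac{106558}{95} \approx -1121.7$)
$M - m = - \frac{106558}{95} - -22697 = - \frac{106558}{95} + 22697 = \frac{2049657}{95}$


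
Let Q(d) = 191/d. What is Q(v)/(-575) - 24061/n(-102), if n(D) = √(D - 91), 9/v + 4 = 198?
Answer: -37054/5175 + 24061*I*√193/193 ≈ -7.1602 + 1731.9*I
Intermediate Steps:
v = 9/194 (v = 9/(-4 + 198) = 9/194 ≈ 0.046392)
n(D) = √(-91 + D)
Q(v)/(-575) - 24061/n(-102) = (191/(9/194))/(-575) - 24061/√(-91 - 102) = (191*(194/9))*(-1/575) - 24061*(-I*√193/193) = (37054/9)*(-1/575) - 24061*(-I*√193/193) = -37054/5175 - (-24061)*I*√193/193 = -37054/5175 + 24061*I*√193/193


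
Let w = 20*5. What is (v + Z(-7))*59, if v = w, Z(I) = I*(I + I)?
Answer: 11682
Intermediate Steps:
Z(I) = 2*I² (Z(I) = I*(2*I) = 2*I²)
w = 100
v = 100
(v + Z(-7))*59 = (100 + 2*(-7)²)*59 = (100 + 2*49)*59 = (100 + 98)*59 = 198*59 = 11682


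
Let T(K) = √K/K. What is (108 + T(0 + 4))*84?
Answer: 9114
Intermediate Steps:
T(K) = K^(-½)
(108 + T(0 + 4))*84 = (108 + (0 + 4)^(-½))*84 = (108 + 4^(-½))*84 = (108 + ½)*84 = (217/2)*84 = 9114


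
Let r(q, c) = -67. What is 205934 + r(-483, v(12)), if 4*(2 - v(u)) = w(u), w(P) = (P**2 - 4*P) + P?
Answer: 205867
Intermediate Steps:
w(P) = P**2 - 3*P
v(u) = 2 - u*(-3 + u)/4
205934 + r(-483, v(12)) = 205934 - 67 = 205867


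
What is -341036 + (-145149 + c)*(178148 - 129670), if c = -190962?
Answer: -16294330094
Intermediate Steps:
-341036 + (-145149 + c)*(178148 - 129670) = -341036 + (-145149 - 190962)*(178148 - 129670) = -341036 - 336111*48478 = -341036 - 16293989058 = -16294330094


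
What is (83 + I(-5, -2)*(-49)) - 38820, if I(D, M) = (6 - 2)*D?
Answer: -37757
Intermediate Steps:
I(D, M) = 4*D
(83 + I(-5, -2)*(-49)) - 38820 = (83 + (4*(-5))*(-49)) - 38820 = (83 - 20*(-49)) - 38820 = (83 + 980) - 38820 = 1063 - 38820 = -37757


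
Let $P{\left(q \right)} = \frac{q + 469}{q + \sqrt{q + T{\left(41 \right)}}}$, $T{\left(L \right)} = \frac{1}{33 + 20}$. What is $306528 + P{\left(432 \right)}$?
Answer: $\frac{3024892575696}{9868175} - \frac{901 \sqrt{1213541}}{9868175} \approx 3.0653 \cdot 10^{5}$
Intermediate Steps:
$T{\left(L \right)} = \frac{1}{53}$
$P{\left(q \right)} = \frac{469 + q}{q + \sqrt{\frac{1}{53} + q}}$ ($P{\left(q \right)} = \frac{q + 469}{q + \sqrt{q + \frac{1}{53}}} = \frac{469 + q}{q + \sqrt{\frac{1}{53} + q}}$)
$306528 + P{\left(432 \right)} = 306528 + \frac{469 + 432}{432 + \sqrt{\frac{1}{53} + 432}} = 306528 + \frac{1}{432 + \sqrt{\frac{22897}{53}}} \cdot 901 = 306528 + \frac{1}{432 + \frac{\sqrt{1213541}}{53}} \cdot 901 = 306528 + \frac{901}{432 + \frac{\sqrt{1213541}}{53}}$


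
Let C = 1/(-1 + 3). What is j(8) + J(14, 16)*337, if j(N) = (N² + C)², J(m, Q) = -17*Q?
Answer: -350015/4 ≈ -87504.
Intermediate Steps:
C = ½ (C = 1/2 = ½ ≈ 0.50000)
j(N) = (½ + N²)² (j(N) = (N² + ½)² = (½ + N²)²)
j(8) + J(14, 16)*337 = (1 + 2*8²)²/4 - 17*16*337 = (1 + 2*64)²/4 - 272*337 = (1 + 128)²/4 - 91664 = (¼)*129² - 91664 = (¼)*16641 - 91664 = 16641/4 - 91664 = -350015/4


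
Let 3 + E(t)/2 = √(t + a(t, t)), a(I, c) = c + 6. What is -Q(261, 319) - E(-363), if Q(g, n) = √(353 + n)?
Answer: 6 - 4*√42 - 24*I*√5 ≈ -19.923 - 53.666*I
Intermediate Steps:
a(I, c) = 6 + c
E(t) = -6 + 2*√(6 + 2*t) (E(t) = -6 + 2*√(t + (6 + t)) = -6 + 2*√(6 + 2*t))
-Q(261, 319) - E(-363) = -√(353 + 319) - (-6 + 2*√(6 + 2*(-363))) = -√672 - (-6 + 2*√(6 - 726)) = -4*√42 - (-6 + 2*√(-720)) = -4*√42 - (-6 + 2*(12*I*√5)) = -4*√42 - (-6 + 24*I*√5) = -4*√42 + (6 - 24*I*√5) = 6 - 4*√42 - 24*I*√5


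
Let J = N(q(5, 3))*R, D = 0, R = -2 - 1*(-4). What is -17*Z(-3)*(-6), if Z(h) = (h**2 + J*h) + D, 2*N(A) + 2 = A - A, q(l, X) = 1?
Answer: 1530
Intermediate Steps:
N(A) = -1 (N(A) = -1 + (A - A)/2 = -1 + (1/2)*0 = -1 + 0 = -1)
R = 2 (R = -2 + 4 = 2)
J = -2 (J = -1*2 = -2)
Z(h) = h**2 - 2*h (Z(h) = (h**2 - 2*h) + 0 = h**2 - 2*h)
-17*Z(-3)*(-6) = -(-51)*(-2 - 3)*(-6) = -(-51)*(-5)*(-6) = -17*15*(-6) = -255*(-6) = 1530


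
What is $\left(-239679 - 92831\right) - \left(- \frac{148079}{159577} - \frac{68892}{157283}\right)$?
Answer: $- \frac{8345550842862369}{25098749291} \approx -3.3251 \cdot 10^{5}$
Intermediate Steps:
$\left(-239679 - 92831\right) - \left(- \frac{148079}{159577} - \frac{68892}{157283}\right) = -332510 - - \frac{34283888041}{25098749291} = -332510 + \left(\frac{148079}{159577} + \frac{68892}{157283}\right) = -332510 + \frac{34283888041}{25098749291} = - \frac{8345550842862369}{25098749291}$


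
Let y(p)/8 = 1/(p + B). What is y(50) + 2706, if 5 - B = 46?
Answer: 24362/9 ≈ 2706.9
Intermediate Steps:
B = -41 (B = 5 - 1*46 = 5 - 46 = -41)
y(p) = 8/(-41 + p) (y(p) = 8/(p - 41) = 8/(-41 + p))
y(50) + 2706 = 8/(-41 + 50) + 2706 = 8/9 + 2706 = 24362/9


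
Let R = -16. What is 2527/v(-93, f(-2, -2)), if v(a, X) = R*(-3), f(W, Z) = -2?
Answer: 2527/48 ≈ 52.646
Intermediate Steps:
v(a, X) = 48 (v(a, X) = -16*(-3) = 48)
2527/v(-93, f(-2, -2)) = 2527/48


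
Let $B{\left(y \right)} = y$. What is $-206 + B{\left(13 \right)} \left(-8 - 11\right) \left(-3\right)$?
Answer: $535$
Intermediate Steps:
$-206 + B{\left(13 \right)} \left(-8 - 11\right) \left(-3\right) = -206 + 13 \left(-8 - 11\right) \left(-3\right) = -206 + 13 \left(\left(-19\right) \left(-3\right)\right) = -206 + 13 \cdot 57 = -206 + 741 = 535$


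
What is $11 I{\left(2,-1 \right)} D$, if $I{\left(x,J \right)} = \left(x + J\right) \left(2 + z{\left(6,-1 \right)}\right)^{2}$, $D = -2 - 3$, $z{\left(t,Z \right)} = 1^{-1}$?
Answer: $-495$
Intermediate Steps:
$z{\left(t,Z \right)} = 1$
$D = -5$
$I{\left(x,J \right)} = 9 J + 9 x$ ($I{\left(x,J \right)} = \left(x + J\right) \left(2 + 1\right)^{2} = \left(J + x\right) 3^{2} = \left(J + x\right) 9 = 9 J + 9 x$)
$11 I{\left(2,-1 \right)} D = 11 \left(9 \left(-1\right) + 9 \cdot 2\right) \left(-5\right) = 11 \left(-9 + 18\right) \left(-5\right) = 11 \cdot 9 \left(-5\right) = 99 \left(-5\right) = -495$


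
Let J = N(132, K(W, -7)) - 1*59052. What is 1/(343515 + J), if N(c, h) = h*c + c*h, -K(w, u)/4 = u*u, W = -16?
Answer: 1/232719 ≈ 4.2970e-6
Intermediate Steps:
K(w, u) = -4*u² (K(w, u) = -4*u*u = -4*u²)
N(c, h) = 2*c*h (N(c, h) = c*h + c*h = 2*c*h)
J = -110796 (J = 2*132*(-4*(-7)²) - 1*59052 = 2*132*(-4*49) - 59052 = 2*132*(-196) - 59052 = -51744 - 59052 = -110796)
1/(343515 + J) = 1/(343515 - 110796) = 1/232719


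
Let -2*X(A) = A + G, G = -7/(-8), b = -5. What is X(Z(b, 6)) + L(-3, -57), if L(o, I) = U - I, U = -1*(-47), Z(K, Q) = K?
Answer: 1697/16 ≈ 106.06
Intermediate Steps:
U = 47
G = 7/8 (G = -7*(-⅛) = 7/8 ≈ 0.87500)
L(o, I) = 47 - I
X(A) = -7/16 - A/2 (X(A) = -(A + 7/8)/2 = -(7/8 + A)/2 = -7/16 - A/2)
X(Z(b, 6)) + L(-3, -57) = (-7/16 - ½*(-5)) + (47 - 1*(-57)) = (-7/16 + 5/2) + (47 + 57) = 33/16 + 104 = 1697/16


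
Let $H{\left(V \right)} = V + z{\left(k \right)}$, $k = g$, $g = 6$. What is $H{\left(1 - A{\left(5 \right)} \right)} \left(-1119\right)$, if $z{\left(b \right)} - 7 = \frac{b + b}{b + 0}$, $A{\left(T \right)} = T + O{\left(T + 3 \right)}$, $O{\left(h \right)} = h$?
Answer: $3357$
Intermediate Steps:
$k = 6$
$A{\left(T \right)} = 3 + 2 T$ ($A{\left(T \right)} = T + \left(T + 3\right) = T + \left(3 + T\right) = 3 + 2 T$)
$z{\left(b \right)} = 9$ ($z{\left(b \right)} = 7 + \frac{b + b}{b + 0} = 7 + \frac{2 b}{b} = 7 + 2 = 9$)
$H{\left(V \right)} = 9 + V$ ($H{\left(V \right)} = V + 9 = 9 + V$)
$H{\left(1 - A{\left(5 \right)} \right)} \left(-1119\right) = \left(9 - \left(2 + 10\right)\right) \left(-1119\right) = \left(9 + \left(1 - \left(3 + 10\right)\right)\right) \left(-1119\right) = \left(9 + \left(1 - 13\right)\right) \left(-1119\right) = \left(9 - 12\right) \left(-1119\right) = \left(-3\right) \left(-1119\right) = 3357$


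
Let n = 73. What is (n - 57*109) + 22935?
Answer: 16795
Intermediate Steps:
(n - 57*109) + 22935 = (73 - 57*109) + 22935 = (73 - 6213) + 22935 = -6140 + 22935 = 16795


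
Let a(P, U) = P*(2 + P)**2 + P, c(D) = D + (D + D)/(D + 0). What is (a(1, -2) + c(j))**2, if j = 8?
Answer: 400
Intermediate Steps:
c(D) = 2 + D (c(D) = D + (2*D)/D = D + 2 = 2 + D)
a(P, U) = P + P*(2 + P)**2
(a(1, -2) + c(j))**2 = (1*(1 + (2 + 1)**2) + (2 + 8))**2 = (1*(1 + 3**2) + 10)**2 = (1*(1 + 9) + 10)**2 = (1*10 + 10)**2 = (10 + 10)**2 = 20**2 = 400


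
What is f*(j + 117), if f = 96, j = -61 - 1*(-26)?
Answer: 7872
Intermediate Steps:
j = -35 (j = -61 + 26 = -35)
f*(j + 117) = 96*(-35 + 117) = 96*82 = 7872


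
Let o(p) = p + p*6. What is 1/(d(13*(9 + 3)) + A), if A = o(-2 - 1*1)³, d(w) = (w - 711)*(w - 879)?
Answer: 1/392004 ≈ 2.5510e-6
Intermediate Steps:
o(p) = 7*p (o(p) = p + 6*p = 7*p)
d(w) = (-879 + w)*(-711 + w) (d(w) = (-711 + w)*(-879 + w) = (-879 + w)*(-711 + w))
A = -9261 (A = (7*(-2 - 1*1))³ = (7*(-2 - 1))³ = (7*(-3))³ = (-21)³ = -9261)
1/(d(13*(9 + 3)) + A) = 1/((624969 + (13*(9 + 3))² - 20670*(9 + 3)) - 9261) = 1/((624969 + (13*12)² - 20670*12) - 9261) = 1/((624969 + 156² - 1590*156) - 9261) = 1/((624969 + 24336 - 248040) - 9261) = 1/(401265 - 9261) = 1/392004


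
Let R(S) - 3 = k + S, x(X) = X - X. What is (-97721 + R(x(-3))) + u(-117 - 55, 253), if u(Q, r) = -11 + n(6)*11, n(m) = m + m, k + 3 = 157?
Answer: -97443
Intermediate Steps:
k = 154 (k = -3 + 157 = 154)
x(X) = 0
n(m) = 2*m
u(Q, r) = 121 (u(Q, r) = -11 + (2*6)*11 = -11 + 12*11 = -11 + 132 = 121)
R(S) = 157 + S (R(S) = 3 + (154 + S) = 157 + S)
(-97721 + R(x(-3))) + u(-117 - 55, 253) = (-97721 + (157 + 0)) + 121 = (-97721 + 157) + 121 = -97564 + 121 = -97443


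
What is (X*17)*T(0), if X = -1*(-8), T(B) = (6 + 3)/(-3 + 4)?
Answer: 1224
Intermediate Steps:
T(B) = 9 (T(B) = 9/1 = 9*1 = 9)
X = 8
(X*17)*T(0) = (8*17)*9 = 136*9 = 1224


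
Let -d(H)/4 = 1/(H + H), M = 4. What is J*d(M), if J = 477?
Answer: -477/2 ≈ -238.50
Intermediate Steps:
d(H) = -2/H (d(H) = -4/(H + H) = -4*1/(2*H) = -2/H)
J*d(M) = 477*(-2/4) = 477*(-2*¼) = 477*(-½) = -477/2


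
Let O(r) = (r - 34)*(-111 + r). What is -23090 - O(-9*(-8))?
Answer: -21608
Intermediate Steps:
O(r) = (-111 + r)*(-34 + r) (O(r) = (-34 + r)*(-111 + r) = (-111 + r)*(-34 + r))
-23090 - O(-9*(-8)) = -23090 - (3774 + (-9*(-8))² - (-1305)*(-8)) = -23090 - (3774 + 72² - 145*72) = -23090 - (3774 + 5184 - 10440) = -23090 - 1*(-1482) = -23090 + 1482 = -21608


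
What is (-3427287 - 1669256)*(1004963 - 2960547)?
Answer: 9966717946112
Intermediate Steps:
(-3427287 - 1669256)*(1004963 - 2960547) = -5096543*(-1955584) = 9966717946112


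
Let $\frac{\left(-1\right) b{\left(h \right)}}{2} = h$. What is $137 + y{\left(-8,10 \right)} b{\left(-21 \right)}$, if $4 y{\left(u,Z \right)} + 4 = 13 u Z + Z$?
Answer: $-10720$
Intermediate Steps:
$y{\left(u,Z \right)} = -1 + \frac{Z}{4} + \frac{13 Z u}{4}$ ($y{\left(u,Z \right)} = -1 + \frac{13 u Z + Z}{4} = -1 + \frac{13 Z u + Z}{4} = -1 + \frac{Z + 13 Z u}{4} = -1 + \left(\frac{Z}{4} + \frac{13 Z u}{4}\right) = -1 + \frac{Z}{4} + \frac{13 Z u}{4}$)
$b{\left(h \right)} = - 2 h$
$137 + y{\left(-8,10 \right)} b{\left(-21 \right)} = 137 + \left(-1 + \frac{1}{4} \cdot 10 + \frac{13}{4} \cdot 10 \left(-8\right)\right) \left(\left(-2\right) \left(-21\right)\right) = 137 + \left(-1 + \frac{5}{2} - 260\right) 42 = 137 - 10857 = -10720$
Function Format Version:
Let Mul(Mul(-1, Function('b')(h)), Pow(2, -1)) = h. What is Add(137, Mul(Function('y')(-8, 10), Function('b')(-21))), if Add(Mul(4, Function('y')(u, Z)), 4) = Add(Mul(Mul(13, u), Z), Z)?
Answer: -10720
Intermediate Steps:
Function('y')(u, Z) = Add(-1, Mul(Rational(1, 4), Z), Mul(Rational(13, 4), Z, u)) (Function('y')(u, Z) = Add(-1, Mul(Rational(1, 4), Add(Mul(Mul(13, u), Z), Z))) = Add(-1, Mul(Rational(1, 4), Add(Mul(13, Z, u), Z))) = Add(-1, Mul(Rational(1, 4), Add(Z, Mul(13, Z, u)))) = Add(-1, Add(Mul(Rational(1, 4), Z), Mul(Rational(13, 4), Z, u))) = Add(-1, Mul(Rational(1, 4), Z), Mul(Rational(13, 4), Z, u)))
Function('b')(h) = Mul(-2, h)
Add(137, Mul(Function('y')(-8, 10), Function('b')(-21))) = Add(137, Mul(Add(-1, Mul(Rational(1, 4), 10), Mul(Rational(13, 4), 10, -8)), Mul(-2, -21))) = Add(137, Mul(Add(-1, Rational(5, 2), -260), 42)) = Add(137, Mul(Rational(-517, 2), 42)) = Add(137, -10857) = -10720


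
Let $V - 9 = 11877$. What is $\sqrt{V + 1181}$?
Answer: $\sqrt{13067} \approx 114.31$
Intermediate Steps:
$V = 11886$ ($V = 9 + 11877 = 11886$)
$\sqrt{V + 1181} = \sqrt{11886 + 1181} = \sqrt{13067}$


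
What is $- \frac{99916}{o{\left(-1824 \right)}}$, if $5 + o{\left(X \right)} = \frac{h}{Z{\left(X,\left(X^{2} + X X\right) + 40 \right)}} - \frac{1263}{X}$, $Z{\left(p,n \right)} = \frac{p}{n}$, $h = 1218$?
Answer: $\frac{60748928}{2701523371} \approx 0.022487$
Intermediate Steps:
$o{\left(X \right)} = -5 - \frac{1263}{X} + \frac{1218 \left(40 + 2 X^{2}\right)}{X}$ ($o{\left(X \right)} = -5 + \left(\frac{1218}{X \frac{1}{\left(X^{2} + X X\right) + 40}} - \frac{1263}{X}\right) = -5 + \left(\frac{1218}{X \frac{1}{\left(X^{2} + X^{2}\right) + 40}} - \frac{1263}{X}\right) = -5 + \left(\frac{1218}{X \frac{1}{2 X^{2} + 40}} - \frac{1263}{X}\right) = -5 + \left(\frac{1218}{X \frac{1}{40 + 2 X^{2}}} - \frac{1263}{X}\right) = -5 + \left(1218 \frac{40 + 2 X^{2}}{X} - \frac{1263}{X}\right) = -5 + \left(\frac{1218 \left(40 + 2 X^{2}\right)}{X} - \frac{1263}{X}\right) = -5 + \left(- \frac{1263}{X} + \frac{1218 \left(40 + 2 X^{2}\right)}{X}\right) = -5 - \frac{1263}{X} + \frac{1218 \left(40 + 2 X^{2}\right)}{X}$)
$- \frac{99916}{o{\left(-1824 \right)}} = - \frac{99916}{-5 + 2436 \left(-1824\right) + \frac{47457}{-1824}} = - \frac{99916}{-5 - 4443264 + 47457 \left(- \frac{1}{1824}\right)} = - \frac{99916}{-5 - 4443264 - \frac{15819}{608}} = - \frac{99916}{- \frac{2701523371}{608}} = \left(-99916\right) \left(- \frac{608}{2701523371}\right) = \frac{60748928}{2701523371}$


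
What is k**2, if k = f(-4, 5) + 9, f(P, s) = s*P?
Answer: 121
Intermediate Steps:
f(P, s) = P*s
k = -11 (k = -4*5 + 9 = -20 + 9 = -11)
k**2 = (-11)**2 = 121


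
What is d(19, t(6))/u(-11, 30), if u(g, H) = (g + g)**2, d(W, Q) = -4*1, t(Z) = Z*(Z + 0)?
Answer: -1/121 ≈ -0.0082645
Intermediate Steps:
t(Z) = Z**2 (t(Z) = Z*Z = Z**2)
d(W, Q) = -4
u(g, H) = 4*g**2 (u(g, H) = (2*g)**2 = 4*g**2)
d(19, t(6))/u(-11, 30) = -4/(4*(-11)**2) = -4/(4*121) = -4/484 = -4*1/484 = -1/121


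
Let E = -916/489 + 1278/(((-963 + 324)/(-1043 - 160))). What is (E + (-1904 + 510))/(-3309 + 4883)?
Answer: 246976/384843 ≈ 0.64176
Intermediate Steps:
E = 1175618/489 (E = -916*1/489 + 1278/((-639/(-1203))) = -916/489 + 1278/((-639*(-1/1203))) = -916/489 + 1278/(213/401) = -916/489 + 1278*(401/213) = -916/489 + 2406 = 1175618/489 ≈ 2404.1)
(E + (-1904 + 510))/(-3309 + 4883) = (1175618/489 + (-1904 + 510))/(-3309 + 4883) = (1175618/489 - 1394)/1574 = (493952/489)*(1/1574) = 246976/384843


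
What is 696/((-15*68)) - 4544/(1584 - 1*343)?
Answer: -26954/6205 ≈ -4.3439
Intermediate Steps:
696/((-15*68)) - 4544/(1584 - 1*343) = 696/(-1020) - 4544/(1584 - 343) = 696*(-1/1020) - 4544/1241 = -58/85 - 4544*1/1241 = -58/85 - 4544/1241 = -26954/6205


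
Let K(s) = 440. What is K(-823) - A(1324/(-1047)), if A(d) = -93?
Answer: 533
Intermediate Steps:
K(-823) - A(1324/(-1047)) = 440 - 1*(-93) = 440 + 93 = 533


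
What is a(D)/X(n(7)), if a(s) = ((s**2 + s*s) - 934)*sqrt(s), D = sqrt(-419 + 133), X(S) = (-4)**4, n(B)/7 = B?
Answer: -753*286**(1/4)*sqrt(I)/128 ≈ -17.107 - 17.107*I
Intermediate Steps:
n(B) = 7*B
X(S) = 256
D = I*sqrt(286) (D = sqrt(-286) = I*sqrt(286) ≈ 16.912*I)
a(s) = sqrt(s)*(-934 + 2*s**2) (a(s) = ((s**2 + s**2) - 934)*sqrt(s) = (2*s**2 - 934)*sqrt(s) = (-934 + 2*s**2)*sqrt(s) = sqrt(s)*(-934 + 2*s**2))
a(D)/X(n(7)) = (2*sqrt(I*sqrt(286))*(-467 + (I*sqrt(286))**2))/256 = (2*(286**(1/4)*sqrt(I))*(-467 - 286))*(1/256) = (2*(286**(1/4)*sqrt(I))*(-753))*(1/256) = -1506*286**(1/4)*sqrt(I)*(1/256) = -753*286**(1/4)*sqrt(I)/128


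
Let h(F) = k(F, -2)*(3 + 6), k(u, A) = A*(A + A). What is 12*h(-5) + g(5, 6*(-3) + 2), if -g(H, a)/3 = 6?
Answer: 846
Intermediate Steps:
k(u, A) = 2*A**2 (k(u, A) = A*(2*A) = 2*A**2)
g(H, a) = -18 (g(H, a) = -3*6 = -18)
h(F) = 72 (h(F) = (2*(-2)**2)*(3 + 6) = (2*4)*9 = 8*9 = 72)
12*h(-5) + g(5, 6*(-3) + 2) = 12*72 - 18 = 864 - 18 = 846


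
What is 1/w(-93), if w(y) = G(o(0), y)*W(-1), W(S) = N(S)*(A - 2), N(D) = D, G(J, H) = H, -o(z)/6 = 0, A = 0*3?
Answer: -1/186 ≈ -0.0053763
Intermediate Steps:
A = 0
o(z) = 0 (o(z) = -6*0 = 0)
W(S) = -2*S (W(S) = S*(0 - 2) = S*(-2) = -2*S)
w(y) = 2*y (w(y) = y*(-2*(-1)) = y*2 = 2*y)
1/w(-93) = 1/(2*(-93)) = 1/(-186) = -1/186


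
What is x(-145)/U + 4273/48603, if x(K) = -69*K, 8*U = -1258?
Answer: -114259079/1798311 ≈ -63.537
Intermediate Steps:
U = -629/4 (U = (⅛)*(-1258) = -629/4 ≈ -157.25)
x(-145)/U + 4273/48603 = (-69*(-145))/(-629/4) + 4273/48603 = 10005*(-4/629) + 4273*(1/48603) = -40020/629 + 4273/48603 = -114259079/1798311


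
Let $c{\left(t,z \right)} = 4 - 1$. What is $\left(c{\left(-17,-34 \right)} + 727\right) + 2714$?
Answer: $3444$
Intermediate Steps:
$c{\left(t,z \right)} = 3$
$\left(c{\left(-17,-34 \right)} + 727\right) + 2714 = \left(3 + 727\right) + 2714 = 730 + 2714 = 3444$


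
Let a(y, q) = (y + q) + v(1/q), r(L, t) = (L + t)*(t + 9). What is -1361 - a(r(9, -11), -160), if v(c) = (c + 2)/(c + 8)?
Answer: -1541514/1279 ≈ -1205.3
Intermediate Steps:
r(L, t) = (9 + t)*(L + t) (r(L, t) = (L + t)*(9 + t) = (9 + t)*(L + t))
v(c) = (2 + c)/(8 + c)
a(y, q) = q + y + (2 + 1/q)/(8 + 1/q) (a(y, q) = (y + q) + (2 + 1/q)/(8 + 1/q) = (q + y) + (2 + 1/q)/(8 + 1/q) = q + y + (2 + 1/q)/(8 + 1/q))
-1361 - a(r(9, -11), -160) = -1361 - (1 + 2*(-160) + (1 + 8*(-160))*(-160 + ((-11)² + 9*9 + 9*(-11) + 9*(-11))))/(1 + 8*(-160)) = -1361 - (1 - 320 + (1 - 1280)*(-160 + (121 + 81 - 99 - 99)))/(1 - 1280) = -1361 - (1 - 320 - 1279*(-160 + 4))/(-1279) = -1361 - (-1)*(1 - 320 - 1279*(-156))/1279 = -1361 - (-1)*(1 - 320 + 199524)/1279 = -1361 - (-1)*199205/1279 = -1361 - 1*(-199205/1279) = -1361 + 199205/1279 = -1541514/1279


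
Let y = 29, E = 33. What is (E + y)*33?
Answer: 2046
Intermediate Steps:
(E + y)*33 = (33 + 29)*33 = 62*33 = 2046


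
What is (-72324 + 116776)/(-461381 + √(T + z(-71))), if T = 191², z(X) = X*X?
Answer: -20509308212/212872385639 - 44452*√41522/212872385639 ≈ -0.096388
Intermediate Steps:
z(X) = X²
T = 36481
(-72324 + 116776)/(-461381 + √(T + z(-71))) = (-72324 + 116776)/(-461381 + √(36481 + (-71)²)) = 44452/(-461381 + √(36481 + 5041)) = 44452/(-461381 + √41522)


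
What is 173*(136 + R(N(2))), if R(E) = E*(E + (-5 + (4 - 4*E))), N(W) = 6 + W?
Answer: -11072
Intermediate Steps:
R(E) = E*(-1 - 3*E) (R(E) = E*(E + (-1 - 4*E)) = E*(-1 - 3*E))
173*(136 + R(N(2))) = 173*(136 - (6 + 2)*(1 + 3*(6 + 2))) = 173*(136 - 1*8*(1 + 3*8)) = 173*(136 - 1*8*(1 + 24)) = 173*(136 - 1*8*25) = 173*(136 - 200) = 173*(-64) = -11072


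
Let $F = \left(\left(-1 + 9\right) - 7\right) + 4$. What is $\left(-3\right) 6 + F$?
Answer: $-13$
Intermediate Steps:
$F = 5$ ($F = \left(8 - 7\right) + 4 = 1 + 4 = 5$)
$\left(-3\right) 6 + F = \left(-3\right) 6 + 5 = -18 + 5 = -13$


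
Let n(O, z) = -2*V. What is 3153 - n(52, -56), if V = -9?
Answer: 3135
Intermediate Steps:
n(O, z) = 18 (n(O, z) = -2*(-9) = 18)
3153 - n(52, -56) = 3153 - 1*18 = 3153 - 18 = 3135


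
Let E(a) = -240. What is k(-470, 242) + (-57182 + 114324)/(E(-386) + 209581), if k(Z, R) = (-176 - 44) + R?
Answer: 4662644/209341 ≈ 22.273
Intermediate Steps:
k(Z, R) = -220 + R
k(-470, 242) + (-57182 + 114324)/(E(-386) + 209581) = (-220 + 242) + (-57182 + 114324)/(-240 + 209581) = 22 + 57142/209341 = 4662644/209341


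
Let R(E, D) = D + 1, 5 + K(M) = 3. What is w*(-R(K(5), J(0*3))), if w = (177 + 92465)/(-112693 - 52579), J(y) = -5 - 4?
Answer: -92642/20659 ≈ -4.4843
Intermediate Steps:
K(M) = -2 (K(M) = -5 + 3 = -2)
J(y) = -9
R(E, D) = 1 + D
w = -46321/82636 (w = 92642/(-165272) = 92642*(-1/165272) = -46321/82636 ≈ -0.56054)
w*(-R(K(5), J(0*3))) = -(-46321)*(1 - 9)/82636 = -(-46321)*(-8)/82636 = -46321/82636*8 = -92642/20659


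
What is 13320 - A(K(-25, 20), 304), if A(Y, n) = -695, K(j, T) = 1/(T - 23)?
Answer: 14015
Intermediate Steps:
K(j, T) = 1/(-23 + T)
13320 - A(K(-25, 20), 304) = 13320 - 1*(-695) = 13320 + 695 = 14015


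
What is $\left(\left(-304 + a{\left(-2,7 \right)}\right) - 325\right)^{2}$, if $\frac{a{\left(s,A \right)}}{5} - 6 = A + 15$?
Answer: $239121$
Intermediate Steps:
$a{\left(s,A \right)} = 105 + 5 A$ ($a{\left(s,A \right)} = 30 + 5 \left(A + 15\right) = 30 + 5 \left(15 + A\right) = 30 + \left(75 + 5 A\right) = 105 + 5 A$)
$\left(\left(-304 + a{\left(-2,7 \right)}\right) - 325\right)^{2} = \left(\left(-304 + \left(105 + 5 \cdot 7\right)\right) - 325\right)^{2} = \left(\left(-304 + \left(105 + 35\right)\right) - 325\right)^{2} = \left(\left(-304 + 140\right) - 325\right)^{2} = \left(-164 - 325\right)^{2} = \left(-489\right)^{2} = 239121$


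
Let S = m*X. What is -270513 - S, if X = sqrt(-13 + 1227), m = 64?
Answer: -270513 - 64*sqrt(1214) ≈ -2.7274e+5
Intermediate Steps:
X = sqrt(1214) ≈ 34.843
S = 64*sqrt(1214) ≈ 2229.9
-270513 - S = -270513 - 64*sqrt(1214)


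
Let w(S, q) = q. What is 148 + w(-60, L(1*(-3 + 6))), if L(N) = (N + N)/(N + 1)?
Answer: 299/2 ≈ 149.50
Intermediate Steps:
L(N) = 2*N/(1 + N) (L(N) = (2*N)/(1 + N) = 2*N/(1 + N))
148 + w(-60, L(1*(-3 + 6))) = 148 + 2*(1*(-3 + 6))/(1 + 1*(-3 + 6)) = 148 + 2*(1*3)/(1 + 1*3) = 148 + 2*3/(1 + 3) = 148 + 2*3/4 = 148 + 2*3*(¼) = 148 + 3/2 = 299/2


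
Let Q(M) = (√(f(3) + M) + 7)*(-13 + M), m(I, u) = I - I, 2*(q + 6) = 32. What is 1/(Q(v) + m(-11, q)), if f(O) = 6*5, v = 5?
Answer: -1/16 + √35/112 ≈ -0.0096779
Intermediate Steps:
q = 10 (q = -6 + (½)*32 = -6 + 16 = 10)
m(I, u) = 0
f(O) = 30
Q(M) = (-13 + M)*(7 + √(30 + M)) (Q(M) = (√(30 + M) + 7)*(-13 + M) = (7 + √(30 + M))*(-13 + M) = (-13 + M)*(7 + √(30 + M)))
1/(Q(v) + m(-11, q)) = 1/((-91 - 13*√(30 + 5) + 7*5 + 5*√(30 + 5)) + 0) = 1/((-91 - 13*√35 + 35 + 5*√35) + 0) = 1/((-56 - 8*√35) + 0) = 1/(-56 - 8*√35)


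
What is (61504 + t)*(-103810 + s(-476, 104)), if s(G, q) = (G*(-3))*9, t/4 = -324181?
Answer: 112353140760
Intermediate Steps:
t = -1296724 (t = 4*(-324181) = -1296724)
s(G, q) = -27*G (s(G, q) = -3*G*9 = -27*G)
(61504 + t)*(-103810 + s(-476, 104)) = (61504 - 1296724)*(-103810 - 27*(-476)) = -1235220*(-103810 + 12852) = -1235220*(-90958) = 112353140760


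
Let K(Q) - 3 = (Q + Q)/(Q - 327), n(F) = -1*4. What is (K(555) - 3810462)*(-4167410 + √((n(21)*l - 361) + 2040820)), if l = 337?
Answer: 301714768397185/19 - 144797257*√2039111/38 ≈ 1.5874e+13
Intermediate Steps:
n(F) = -4
K(Q) = 3 + 2*Q/(-327 + Q) (K(Q) = 3 + (Q + Q)/(Q - 327) = 3 + (2*Q)/(-327 + Q) = 3 + 2*Q/(-327 + Q))
(K(555) - 3810462)*(-4167410 + √((n(21)*l - 361) + 2040820)) = ((-981 + 5*555)/(-327 + 555) - 3810462)*(-4167410 + √((-4*337 - 361) + 2040820)) = ((-981 + 2775)/228 - 3810462)*(-4167410 + √((-1348 - 361) + 2040820)) = ((1/228)*1794 - 3810462)*(-4167410 + √(-1709 + 2040820)) = (299/38 - 3810462)*(-4167410 + √2039111) = -144797257*(-4167410 + √2039111)/38 = 301714768397185/19 - 144797257*√2039111/38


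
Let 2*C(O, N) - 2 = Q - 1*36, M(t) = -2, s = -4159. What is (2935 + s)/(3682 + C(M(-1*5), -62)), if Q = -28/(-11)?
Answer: -1496/4481 ≈ -0.33385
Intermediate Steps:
Q = 28/11 (Q = -28*(-1/11) = 28/11 ≈ 2.5455)
C(O, N) = -173/11 (C(O, N) = 1 + (28/11 - 1*36)/2 = 1 + (28/11 - 36)/2 = 1 + (½)*(-368/11) = 1 - 184/11 = -173/11)
(2935 + s)/(3682 + C(M(-1*5), -62)) = (2935 - 4159)/(3682 - 173/11) = -1224/40329/11 = -1224*11/40329 = -1496/4481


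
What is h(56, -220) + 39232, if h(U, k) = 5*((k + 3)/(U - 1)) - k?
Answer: 433755/11 ≈ 39432.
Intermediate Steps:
h(U, k) = -k + 5*(3 + k)/(-1 + U) (h(U, k) = 5*((3 + k)/(-1 + U)) - k = 5*(3 + k)/(-1 + U) - k = -k + 5*(3 + k)/(-1 + U))
h(56, -220) + 39232 = (15 + 6*(-220) - 1*56*(-220))/(-1 + 56) + 39232 = (15 - 1320 + 12320)/55 + 39232 = (1/55)*11015 + 39232 = 2203/11 + 39232 = 433755/11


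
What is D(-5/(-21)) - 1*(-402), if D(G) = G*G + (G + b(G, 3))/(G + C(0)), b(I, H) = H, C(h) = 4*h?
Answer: 916523/2205 ≈ 415.66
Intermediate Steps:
D(G) = G² + (3 + G)/G (D(G) = G*G + (G + 3)/(G + 4*0) = G² + (3 + G)/(G + 0) = G² + (3 + G)/G)
D(-5/(-21)) - 1*(-402) = (3 - 5/(-21) + (-5/(-21))³)/((-5/(-21))) - 1*(-402) = (3 - 5*(-1/21) + (-5*(-1/21))³)/((-5*(-1/21))) + 402 = (3 + 5/21 + (5/21)³)/(5/21) + 402 = 21*(3 + 5/21 + 125/9261)/5 + 402 = (21/5)*(30113/9261) + 402 = 30113/2205 + 402 = 916523/2205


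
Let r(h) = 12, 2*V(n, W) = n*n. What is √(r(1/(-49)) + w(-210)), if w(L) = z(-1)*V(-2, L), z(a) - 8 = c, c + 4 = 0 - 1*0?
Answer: 2*√5 ≈ 4.4721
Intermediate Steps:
V(n, W) = n²/2 (V(n, W) = (n*n)/2 = n²/2)
c = -4 (c = -4 + (0 - 1*0) = -4 + (0 + 0) = -4 + 0 = -4)
z(a) = 4 (z(a) = 8 - 4 = 4)
w(L) = 8 (w(L) = 4*((½)*(-2)²) = 4*((½)*4) = 4*2 = 8)
√(r(1/(-49)) + w(-210)) = √(12 + 8) = √20 = 2*√5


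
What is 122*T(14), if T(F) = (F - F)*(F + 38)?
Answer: 0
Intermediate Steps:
T(F) = 0 (T(F) = 0*(38 + F) = 0)
122*T(14) = 122*0 = 0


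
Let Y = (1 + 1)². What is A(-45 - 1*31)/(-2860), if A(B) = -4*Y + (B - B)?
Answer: 4/715 ≈ 0.0055944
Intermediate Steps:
Y = 4 (Y = 2² = 4)
A(B) = -16 (A(B) = -4*4 + (B - B) = -16 + 0 = -16)
A(-45 - 1*31)/(-2860) = -16/(-2860) = -16*(-1/2860) = 4/715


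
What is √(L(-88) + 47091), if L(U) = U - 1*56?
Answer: √46947 ≈ 216.67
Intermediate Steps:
L(U) = -56 + U (L(U) = U - 56 = -56 + U)
√(L(-88) + 47091) = √((-56 - 88) + 47091) = √(-144 + 47091) = √46947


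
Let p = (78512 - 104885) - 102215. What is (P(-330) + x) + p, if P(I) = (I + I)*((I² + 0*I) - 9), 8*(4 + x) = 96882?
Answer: -287938167/4 ≈ -7.1985e+7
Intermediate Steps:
x = 48425/4 (x = -4 + (⅛)*96882 = -4 + 48441/4 = 48425/4 ≈ 12106.)
P(I) = 2*I*(-9 + I²) (P(I) = (2*I)*((I² + 0) - 9) = (2*I)*(I² - 9) = (2*I)*(-9 + I²) = 2*I*(-9 + I²))
p = -128588 (p = -26373 - 102215 = -128588)
(P(-330) + x) + p = (2*(-330)*(-9 + (-330)²) + 48425/4) - 128588 = (2*(-330)*(-9 + 108900) + 48425/4) - 128588 = (2*(-330)*108891 + 48425/4) - 128588 = (-71868060 + 48425/4) - 128588 = -287423815/4 - 128588 = -287938167/4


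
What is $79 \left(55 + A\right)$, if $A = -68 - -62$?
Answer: $3871$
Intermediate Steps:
$A = -6$ ($A = -68 + 62 = -6$)
$79 \left(55 + A\right) = 79 \left(55 - 6\right) = 79 \cdot 49 = 3871$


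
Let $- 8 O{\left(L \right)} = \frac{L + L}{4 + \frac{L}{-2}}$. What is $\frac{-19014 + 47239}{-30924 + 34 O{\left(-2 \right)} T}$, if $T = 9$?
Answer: $- \frac{141125}{154467} \approx -0.91363$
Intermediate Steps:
$O{\left(L \right)} = - \frac{L}{4 \left(4 - \frac{L}{2}\right)}$ ($O{\left(L \right)} = - \frac{\left(L + L\right) \frac{1}{4 + \frac{L}{-2}}}{8} = - \frac{2 L \frac{1}{4 + L \left(- \frac{1}{2}\right)}}{8} = - \frac{2 L \frac{1}{4 - \frac{L}{2}}}{8} = - \frac{L}{4 \left(4 - \frac{L}{2}\right)}$)
$\frac{-19014 + 47239}{-30924 + 34 O{\left(-2 \right)} T} = \frac{-19014 + 47239}{-30924 + 34 \cdot \frac{1}{2} \left(-2\right) \frac{1}{-8 - 2} \cdot 9} = \frac{28225}{-30924 + 34 \cdot \frac{1}{2} \left(-2\right) \frac{1}{-10} \cdot 9} = \frac{28225}{-30924 + 34 \cdot \frac{1}{2} \left(-2\right) \left(- \frac{1}{10}\right) 9} = \frac{28225}{-30924 + 34 \cdot \frac{1}{10} \cdot 9} = \frac{28225}{-30924 + \frac{17}{5} \cdot 9} = \frac{28225}{-30924 + \frac{153}{5}} = \frac{28225}{- \frac{154467}{5}} = 28225 \left(- \frac{5}{154467}\right) = - \frac{141125}{154467}$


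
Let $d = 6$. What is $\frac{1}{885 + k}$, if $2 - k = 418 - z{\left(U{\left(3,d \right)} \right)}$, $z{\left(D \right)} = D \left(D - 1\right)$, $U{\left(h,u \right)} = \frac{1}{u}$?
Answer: $\frac{36}{16879} \approx 0.0021328$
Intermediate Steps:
$z{\left(D \right)} = D \left(-1 + D\right)$
$k = - \frac{14981}{36}$ ($k = 2 - \left(418 - \frac{-1 + \frac{1}{6}}{6}\right) = 2 - \left(418 - \frac{1}{6} \left(- \frac{5}{6}\right)\right) = 2 - \left(418 - - \frac{5}{36}\right) = 2 - \left(418 + \frac{5}{36}\right) = 2 - \frac{15053}{36} = - \frac{14981}{36} \approx -416.14$)
$\frac{1}{885 + k} = \frac{1}{885 - \frac{14981}{36}} = \frac{1}{\frac{16879}{36}} = \frac{36}{16879}$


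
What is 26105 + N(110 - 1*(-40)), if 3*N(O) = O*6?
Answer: 26405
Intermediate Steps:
N(O) = 2*O (N(O) = (O*6)/3 = (6*O)/3 = 2*O)
26105 + N(110 - 1*(-40)) = 26105 + 2*(110 - 1*(-40)) = 26105 + 2*(110 + 40) = 26105 + 2*150 = 26105 + 300 = 26405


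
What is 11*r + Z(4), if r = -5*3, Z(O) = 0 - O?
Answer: -169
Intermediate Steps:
Z(O) = -O
r = -15
11*r + Z(4) = 11*(-15) - 1*4 = -165 - 4 = -169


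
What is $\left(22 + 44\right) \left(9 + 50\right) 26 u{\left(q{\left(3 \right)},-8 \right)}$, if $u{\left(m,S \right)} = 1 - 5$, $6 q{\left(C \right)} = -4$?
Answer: $-404976$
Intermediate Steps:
$q{\left(C \right)} = - \frac{2}{3}$ ($q{\left(C \right)} = \frac{1}{6} \left(-4\right) = - \frac{2}{3}$)
$u{\left(m,S \right)} = -4$
$\left(22 + 44\right) \left(9 + 50\right) 26 u{\left(q{\left(3 \right)},-8 \right)} = \left(22 + 44\right) \left(9 + 50\right) 26 \left(-4\right) = 66 \cdot 59 \cdot 26 \left(-4\right) = 3894 \cdot 26 \left(-4\right) = 101244 \left(-4\right) = -404976$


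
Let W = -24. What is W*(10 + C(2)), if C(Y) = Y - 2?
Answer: -240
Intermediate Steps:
C(Y) = -2 + Y
W*(10 + C(2)) = -24*(10 + (-2 + 2)) = -24*(10 + 0) = -24*10 = -240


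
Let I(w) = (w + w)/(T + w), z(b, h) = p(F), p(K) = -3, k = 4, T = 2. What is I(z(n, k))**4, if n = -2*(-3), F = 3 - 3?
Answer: 1296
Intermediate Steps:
F = 0
n = 6
z(b, h) = -3
I(w) = 2*w/(2 + w) (I(w) = (w + w)/(2 + w) = (2*w)/(2 + w) = 2*w/(2 + w))
I(z(n, k))**4 = (2*(-3)/(2 - 3))**4 = (2*(-3)/(-1))**4 = (2*(-3)*(-1))**4 = 6**4 = 1296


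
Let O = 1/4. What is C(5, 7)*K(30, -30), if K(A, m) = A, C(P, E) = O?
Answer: 15/2 ≈ 7.5000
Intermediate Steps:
O = ¼ ≈ 0.25000
C(P, E) = ¼
C(5, 7)*K(30, -30) = (¼)*30 = 15/2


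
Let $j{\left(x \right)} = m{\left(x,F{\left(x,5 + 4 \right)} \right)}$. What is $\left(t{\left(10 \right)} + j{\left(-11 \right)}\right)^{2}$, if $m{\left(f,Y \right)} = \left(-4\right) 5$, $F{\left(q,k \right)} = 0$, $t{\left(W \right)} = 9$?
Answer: $121$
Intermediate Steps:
$m{\left(f,Y \right)} = -20$
$j{\left(x \right)} = -20$
$\left(t{\left(10 \right)} + j{\left(-11 \right)}\right)^{2} = \left(9 - 20\right)^{2} = \left(-11\right)^{2} = 121$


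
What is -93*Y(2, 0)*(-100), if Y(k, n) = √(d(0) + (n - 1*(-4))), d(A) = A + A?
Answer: 18600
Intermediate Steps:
d(A) = 2*A
Y(k, n) = √(4 + n) (Y(k, n) = √(2*0 + (n - 1*(-4))) = √(0 + (n + 4)) = √(0 + (4 + n)) = √(4 + n))
-93*Y(2, 0)*(-100) = -93*√(4 + 0)*(-100) = -93*√4*(-100) = -93*2*(-100) = -186*(-100) = 18600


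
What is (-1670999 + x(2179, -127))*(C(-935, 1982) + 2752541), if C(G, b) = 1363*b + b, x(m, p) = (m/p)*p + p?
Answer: -9105756473583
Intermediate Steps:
x(m, p) = m + p
C(G, b) = 1364*b
(-1670999 + x(2179, -127))*(C(-935, 1982) + 2752541) = (-1670999 + (2179 - 127))*(1364*1982 + 2752541) = (-1670999 + 2052)*(2703448 + 2752541) = -1668947*5455989 = -9105756473583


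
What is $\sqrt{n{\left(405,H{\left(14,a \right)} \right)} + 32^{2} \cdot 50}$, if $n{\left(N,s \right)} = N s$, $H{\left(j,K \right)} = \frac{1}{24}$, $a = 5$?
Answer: $\frac{19 \sqrt{2270}}{4} \approx 226.31$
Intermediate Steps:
$H{\left(j,K \right)} = \frac{1}{24}$
$\sqrt{n{\left(405,H{\left(14,a \right)} \right)} + 32^{2} \cdot 50} = \sqrt{405 \cdot \frac{1}{24} + 32^{2} \cdot 50} = \sqrt{\frac{135}{8} + 1024 \cdot 50} = \sqrt{\frac{135}{8} + 51200} = \sqrt{\frac{409735}{8}} = \frac{19 \sqrt{2270}}{4}$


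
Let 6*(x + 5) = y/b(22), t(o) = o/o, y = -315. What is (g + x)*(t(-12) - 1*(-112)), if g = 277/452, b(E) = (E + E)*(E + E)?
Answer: -1931409/3872 ≈ -498.81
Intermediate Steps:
b(E) = 4*E² (b(E) = (2*E)*(2*E) = 4*E²)
t(o) = 1
x = -19465/3872 (x = -5 + (-315/(4*22²))/6 = -5 + (-315/(4*484))/6 = -5 + (-315/1936)/6 = -5 + (-315*1/1936)/6 = -5 + (⅙)*(-315/1936) = -5 - 105/3872 = -19465/3872 ≈ -5.0271)
g = 277/452 (g = 277*(1/452) = 277/452 ≈ 0.61283)
(g + x)*(t(-12) - 1*(-112)) = (277/452 - 19465/3872)*(1 - 1*(-112)) = -1931409*(1 + 112)/437536 = -1931409/437536*113 = -1931409/3872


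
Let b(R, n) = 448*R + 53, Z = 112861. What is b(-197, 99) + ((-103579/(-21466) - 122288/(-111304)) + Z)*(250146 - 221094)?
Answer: 489635566219698279/149328229 ≈ 3.2789e+9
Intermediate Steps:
b(R, n) = 53 + 448*R
b(-197, 99) + ((-103579/(-21466) - 122288/(-111304)) + Z)*(250146 - 221094) = (53 + 448*(-197)) + ((-103579/(-21466) - 122288/(-111304)) + 112861)*(250146 - 221094) = (53 - 88256) + ((-103579*(-1/21466) - 122288*(-1/111304)) + 112861)*29052 = -88203 + ((103579/21466 + 15286/13913) + 112861)*29052 = -88203 + (1769223903/298656458 + 112861)*29052 = -88203 + (33708435730241/298656458)*29052 = -88203 + 489648737417480766/149328229 = 489635566219698279/149328229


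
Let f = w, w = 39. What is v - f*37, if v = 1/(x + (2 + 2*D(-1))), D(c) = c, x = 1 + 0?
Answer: -1442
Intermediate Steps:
x = 1
f = 39
v = 1 (v = 1/(1 + (2 + 2*(-1))) = 1/(1 + (2 - 2)) = 1/(1 + 0) = 1/1 = 1)
v - f*37 = 1 - 1*39*37 = 1 - 39*37 = 1 - 1443 = -1442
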